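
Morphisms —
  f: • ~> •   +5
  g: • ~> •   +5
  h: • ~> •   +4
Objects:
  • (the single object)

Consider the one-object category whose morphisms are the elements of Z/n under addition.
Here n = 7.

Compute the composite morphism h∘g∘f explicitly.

Answer: +0

Work:
  0 +5≡5 +5≡3 +4≡0  (mod 7)
⟦path⟧: +0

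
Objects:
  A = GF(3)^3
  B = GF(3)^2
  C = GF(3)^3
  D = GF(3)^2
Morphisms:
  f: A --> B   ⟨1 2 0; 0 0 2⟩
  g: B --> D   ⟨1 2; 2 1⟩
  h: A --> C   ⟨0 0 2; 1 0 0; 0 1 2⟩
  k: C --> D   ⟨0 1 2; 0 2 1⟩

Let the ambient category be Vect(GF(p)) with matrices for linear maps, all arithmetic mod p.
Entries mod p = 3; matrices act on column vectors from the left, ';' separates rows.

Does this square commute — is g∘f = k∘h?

Answer: COMMUTES

Derivation:
1) trace f;g:
  e0=(1,0,0) f-->(1,0) g-->(1,2)
  e1=(0,1,0) f-->(2,0) g-->(2,1)
  e2=(0,0,1) f-->(0,2) g-->(1,2)
  ⟦path⟧₁ = ⟨1 2 1; 2 1 2⟩
2) trace h;k:
  e0=(1,0,0) h-->(0,1,0) k-->(1,2)
  e1=(0,1,0) h-->(0,0,1) k-->(2,1)
  e2=(0,0,1) h-->(2,0,2) k-->(1,2)
  ⟦path⟧₂ = ⟨1 2 1; 2 1 2⟩
Equal? YES — commutes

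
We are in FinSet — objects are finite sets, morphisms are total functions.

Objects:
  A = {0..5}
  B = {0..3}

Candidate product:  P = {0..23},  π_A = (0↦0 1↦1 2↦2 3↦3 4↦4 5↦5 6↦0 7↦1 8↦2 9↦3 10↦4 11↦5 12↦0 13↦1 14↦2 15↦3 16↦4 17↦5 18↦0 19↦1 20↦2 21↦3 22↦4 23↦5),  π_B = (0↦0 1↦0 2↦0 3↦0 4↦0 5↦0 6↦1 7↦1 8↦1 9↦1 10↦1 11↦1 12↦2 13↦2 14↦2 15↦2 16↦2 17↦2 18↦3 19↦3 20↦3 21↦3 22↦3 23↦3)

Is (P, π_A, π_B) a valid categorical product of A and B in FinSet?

|A|·|B| = 6·4 = 24;  |P| = 24
Check the pairing map k ↦ (π_A(k), π_B(k)):
  0 ↦ (0,0)
  1 ↦ (1,0)
  2 ↦ (2,0)
  3 ↦ (3,0)
  4 ↦ (4,0)
  5 ↦ (5,0)
  6 ↦ (0,1)
  7 ↦ (1,1)
  8 ↦ (2,1)
  9 ↦ (3,1)
  10 ↦ (4,1)
  11 ↦ (5,1)
  12 ↦ (0,2)
  13 ↦ (1,2)
  14 ↦ (2,2)
  15 ↦ (3,2)
  16 ↦ (4,2)
  17 ↦ (5,2)
  18 ↦ (0,3)
  19 ↦ (1,3)
  20 ↦ (2,3)
  21 ↦ (3,3)
  22 ↦ (4,3)
  23 ↦ (5,3)
distinct pairs in image: 24 / 24 needed
  → bijection onto A×B; projections well-typed.

Answer: VALID PRODUCT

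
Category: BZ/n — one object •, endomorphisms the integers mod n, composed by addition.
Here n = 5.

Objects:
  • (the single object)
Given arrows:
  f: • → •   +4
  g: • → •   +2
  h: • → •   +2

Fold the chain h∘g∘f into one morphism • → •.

Answer: +3

Derivation:
  0 +4≡4 +2≡1 +2≡3  (mod 5)
result: +3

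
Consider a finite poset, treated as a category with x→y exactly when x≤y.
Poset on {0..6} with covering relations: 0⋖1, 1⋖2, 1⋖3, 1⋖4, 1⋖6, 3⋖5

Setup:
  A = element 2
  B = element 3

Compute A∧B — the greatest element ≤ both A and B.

Common predecessors of 2,3: {0,1}
  0 <= 1
  1 <= 1
glb = 1

Answer: A∧B = 1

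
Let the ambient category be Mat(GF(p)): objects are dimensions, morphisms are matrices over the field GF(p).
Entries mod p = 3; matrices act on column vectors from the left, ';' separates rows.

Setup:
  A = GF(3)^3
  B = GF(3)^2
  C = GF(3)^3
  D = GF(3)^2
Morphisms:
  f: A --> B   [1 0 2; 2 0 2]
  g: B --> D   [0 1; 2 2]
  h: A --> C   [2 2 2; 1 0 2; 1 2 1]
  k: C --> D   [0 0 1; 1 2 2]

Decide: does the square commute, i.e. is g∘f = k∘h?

Answer: DOES NOT COMMUTE

Derivation:
Along f;g (path 1):
  e0=[1,0,0] f-->[1,2] g-->[2,0]
  e1=[0,1,0] f-->[0,0] g-->[0,0]
  e2=[0,0,1] f-->[2,2] g-->[2,2]
  result₁ = [2 0 2; 0 0 2]
Along h;k (path 2):
  e0=[1,0,0] h-->[2,1,1] k-->[1,0]
  e1=[0,1,0] h-->[2,0,2] k-->[2,0]
  e2=[0,0,1] h-->[2,2,1] k-->[1,2]
  result₂ = [1 2 1; 0 0 2]
Equal? NO — does not commute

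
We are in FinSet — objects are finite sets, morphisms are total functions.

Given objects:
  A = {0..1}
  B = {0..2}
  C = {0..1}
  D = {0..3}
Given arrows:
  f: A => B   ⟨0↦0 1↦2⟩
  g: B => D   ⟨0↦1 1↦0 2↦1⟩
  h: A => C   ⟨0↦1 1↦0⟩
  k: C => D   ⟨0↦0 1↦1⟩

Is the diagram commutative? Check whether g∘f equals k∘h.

1) trace f;g:
  0 f=>0 g=>1
  1 f=>2 g=>1
  composite₁ = ⟨0↦1 1↦1⟩
2) trace h;k:
  0 h=>1 k=>1
  1 h=>0 k=>0
  composite₂ = ⟨0↦1 1↦0⟩
Equal? NO — does not commute

Answer: DOES NOT COMMUTE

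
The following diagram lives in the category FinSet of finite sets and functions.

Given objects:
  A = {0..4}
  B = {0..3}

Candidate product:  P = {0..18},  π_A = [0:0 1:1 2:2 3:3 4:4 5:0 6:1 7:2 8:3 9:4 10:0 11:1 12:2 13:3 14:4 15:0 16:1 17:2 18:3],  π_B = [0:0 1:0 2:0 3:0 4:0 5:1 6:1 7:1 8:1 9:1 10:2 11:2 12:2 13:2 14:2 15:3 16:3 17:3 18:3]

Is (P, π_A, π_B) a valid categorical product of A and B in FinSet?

|A|·|B| = 5·4 = 20;  |P| = 19
  → cardinalities differ; no bijection possible.

Answer: NOT A VALID PRODUCT — |P|=19 ≠ |A|·|B|=20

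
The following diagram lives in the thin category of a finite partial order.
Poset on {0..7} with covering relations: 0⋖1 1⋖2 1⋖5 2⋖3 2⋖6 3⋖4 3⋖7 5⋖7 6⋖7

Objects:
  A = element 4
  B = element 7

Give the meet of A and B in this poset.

Lower bounds of A=4 and B=7: {0,1,2,3}
  0 ≤ 3
  1 ≤ 3
  2 ≤ 3
  3 ≤ 3
glb = 3

Answer: A∧B = 3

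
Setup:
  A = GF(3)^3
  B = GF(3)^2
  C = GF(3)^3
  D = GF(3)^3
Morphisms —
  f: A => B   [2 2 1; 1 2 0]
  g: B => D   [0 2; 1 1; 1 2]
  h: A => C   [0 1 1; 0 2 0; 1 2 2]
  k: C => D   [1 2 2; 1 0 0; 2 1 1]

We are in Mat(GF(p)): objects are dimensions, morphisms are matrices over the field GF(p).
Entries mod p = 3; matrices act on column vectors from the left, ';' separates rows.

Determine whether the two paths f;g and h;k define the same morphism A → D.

Along f;g (path 1):
  e0=⟨1,0,0⟩ f=>⟨2,1⟩ g=>⟨2,0,1⟩
  e1=⟨0,1,0⟩ f=>⟨2,2⟩ g=>⟨1,1,0⟩
  e2=⟨0,0,1⟩ f=>⟨1,0⟩ g=>⟨0,1,1⟩
  result₁ = [2 1 0; 0 1 1; 1 0 1]
Along h;k (path 2):
  e0=⟨1,0,0⟩ h=>⟨0,0,1⟩ k=>⟨2,0,1⟩
  e1=⟨0,1,0⟩ h=>⟨1,2,2⟩ k=>⟨0,1,0⟩
  e2=⟨0,0,1⟩ h=>⟨1,0,2⟩ k=>⟨2,1,1⟩
  result₂ = [2 0 2; 0 1 1; 1 0 1]
Equal? differ; not commutative

Answer: DOES NOT COMMUTE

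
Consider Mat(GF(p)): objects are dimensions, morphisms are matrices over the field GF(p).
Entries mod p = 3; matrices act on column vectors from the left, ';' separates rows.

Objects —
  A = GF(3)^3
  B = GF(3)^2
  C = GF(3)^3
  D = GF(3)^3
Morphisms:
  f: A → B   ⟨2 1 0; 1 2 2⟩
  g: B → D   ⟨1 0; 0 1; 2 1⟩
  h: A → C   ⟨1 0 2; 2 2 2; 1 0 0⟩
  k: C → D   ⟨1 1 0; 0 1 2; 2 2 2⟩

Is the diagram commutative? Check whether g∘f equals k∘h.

Path 1 = f;g:
  e0=[1,0,0] f→[2,1] g→[2,1,2]
  e1=[0,1,0] f→[1,2] g→[1,2,1]
  e2=[0,0,1] f→[0,2] g→[0,2,2]
  result₁ = ⟨2 1 0; 1 2 2; 2 1 2⟩
Path 2 = h;k:
  e0=[1,0,0] h→[1,2,1] k→[0,1,2]
  e1=[0,1,0] h→[0,2,0] k→[2,2,1]
  e2=[0,0,1] h→[2,2,0] k→[1,2,2]
  result₂ = ⟨0 2 1; 1 2 2; 2 1 2⟩
Equal? differ; not commutative

Answer: DOES NOT COMMUTE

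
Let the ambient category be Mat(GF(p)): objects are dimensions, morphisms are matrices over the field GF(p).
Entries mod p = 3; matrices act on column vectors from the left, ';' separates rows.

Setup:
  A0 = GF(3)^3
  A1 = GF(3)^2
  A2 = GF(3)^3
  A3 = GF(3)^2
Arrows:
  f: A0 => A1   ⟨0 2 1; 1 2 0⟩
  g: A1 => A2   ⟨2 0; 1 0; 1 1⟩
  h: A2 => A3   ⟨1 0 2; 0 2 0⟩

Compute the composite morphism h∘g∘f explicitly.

  e0=[1,0,0] f=>[0,1] g=>[0,0,1] h=>[2,0]
  e1=[0,1,0] f=>[2,2] g=>[1,2,1] h=>[0,1]
  e2=[0,0,1] f=>[1,0] g=>[2,1,1] h=>[1,2]
composite: ⟨2 0 1; 0 1 2⟩

Answer: ⟨2 0 1; 0 1 2⟩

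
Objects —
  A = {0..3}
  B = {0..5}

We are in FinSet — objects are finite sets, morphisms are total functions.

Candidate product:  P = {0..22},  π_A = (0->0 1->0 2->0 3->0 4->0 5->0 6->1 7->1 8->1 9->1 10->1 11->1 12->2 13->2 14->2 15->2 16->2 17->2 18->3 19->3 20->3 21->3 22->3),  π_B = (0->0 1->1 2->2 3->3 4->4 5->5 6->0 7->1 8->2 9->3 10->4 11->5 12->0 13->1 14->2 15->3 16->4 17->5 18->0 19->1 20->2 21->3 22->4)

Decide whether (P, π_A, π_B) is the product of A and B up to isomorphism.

|A|·|B| = 4·6 = 24;  |P| = 23
  → cardinalities differ; no bijection possible.

Answer: NOT A VALID PRODUCT — |P|=23 ≠ |A|·|B|=24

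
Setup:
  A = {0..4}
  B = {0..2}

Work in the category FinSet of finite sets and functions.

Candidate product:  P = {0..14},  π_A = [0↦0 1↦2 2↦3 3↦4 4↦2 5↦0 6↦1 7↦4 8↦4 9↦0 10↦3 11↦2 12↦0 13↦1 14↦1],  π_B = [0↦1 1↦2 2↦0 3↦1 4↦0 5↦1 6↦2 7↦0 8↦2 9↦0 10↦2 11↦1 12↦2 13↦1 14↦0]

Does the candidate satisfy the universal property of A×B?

|A|·|B| = 5·3 = 15;  |P| = 15
Check the pairing map k ↦ (π_A(k), π_B(k)):
  0 ↦ (0,1)
  1 ↦ (2,2)
  2 ↦ (3,0)
  3 ↦ (4,1)
  4 ↦ (2,0)
  5 ↦ (0,1)  ✗ repeats pair of k=0
  6 ↦ (1,2)
  7 ↦ (4,0)
  8 ↦ (4,2)
  9 ↦ (0,0)
  10 ↦ (3,2)
  11 ↦ (2,1)
  12 ↦ (0,2)
  13 ↦ (1,1)
  14 ↦ (1,0)
distinct pairs in image: 14 / 15 needed
  → (0,1) hit at k=0 and k=5

Answer: NOT A VALID PRODUCT — duplicate pair at indices 5,0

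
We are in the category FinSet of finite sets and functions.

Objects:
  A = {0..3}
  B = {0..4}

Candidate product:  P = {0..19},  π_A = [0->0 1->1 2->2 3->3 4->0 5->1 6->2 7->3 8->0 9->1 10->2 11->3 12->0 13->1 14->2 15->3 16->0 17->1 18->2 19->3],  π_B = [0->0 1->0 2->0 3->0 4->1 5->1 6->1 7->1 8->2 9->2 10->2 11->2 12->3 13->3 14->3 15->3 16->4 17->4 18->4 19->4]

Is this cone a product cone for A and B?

|A|·|B| = 4·5 = 20;  |P| = 20
Check the pairing map k ↦ (π_A(k), π_B(k)):
  0 -> (0,0)
  1 -> (1,0)
  2 -> (2,0)
  3 -> (3,0)
  4 -> (0,1)
  5 -> (1,1)
  6 -> (2,1)
  7 -> (3,1)
  8 -> (0,2)
  9 -> (1,2)
  10 -> (2,2)
  11 -> (3,2)
  12 -> (0,3)
  13 -> (1,3)
  14 -> (2,3)
  15 -> (3,3)
  16 -> (0,4)
  17 -> (1,4)
  18 -> (2,4)
  19 -> (3,4)
distinct pairs in image: 20 / 20 needed
  → bijection onto A×B; projections well-typed.

Answer: VALID PRODUCT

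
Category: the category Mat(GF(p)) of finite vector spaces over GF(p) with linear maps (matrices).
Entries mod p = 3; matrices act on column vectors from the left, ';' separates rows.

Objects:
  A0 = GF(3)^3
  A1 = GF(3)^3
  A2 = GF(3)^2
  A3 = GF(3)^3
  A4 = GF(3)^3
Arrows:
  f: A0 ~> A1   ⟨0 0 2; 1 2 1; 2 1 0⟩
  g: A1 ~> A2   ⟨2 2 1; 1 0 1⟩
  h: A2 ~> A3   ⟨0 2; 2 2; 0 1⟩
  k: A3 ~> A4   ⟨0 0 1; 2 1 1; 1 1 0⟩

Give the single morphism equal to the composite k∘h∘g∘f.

  e0=(1,0,0) f~>(0,1,2) g~>(1,2) h~>(1,0,2) k~>(2,1,1)
  e1=(0,1,0) f~>(0,2,1) g~>(2,1) h~>(2,0,1) k~>(1,2,2)
  e2=(0,0,1) f~>(2,1,0) g~>(0,2) h~>(1,1,2) k~>(2,2,2)
composite: ⟨2 1 2; 1 2 2; 1 2 2⟩

Answer: ⟨2 1 2; 1 2 2; 1 2 2⟩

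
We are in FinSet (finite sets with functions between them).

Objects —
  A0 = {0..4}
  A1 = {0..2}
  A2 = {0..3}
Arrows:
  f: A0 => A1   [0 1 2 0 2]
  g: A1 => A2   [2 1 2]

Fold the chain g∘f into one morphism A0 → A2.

Answer: [2 1 2 2 2]

Derivation:
  0 f=>0 g=>2
  1 f=>1 g=>1
  2 f=>2 g=>2
  3 f=>0 g=>2
  4 f=>2 g=>2
composite: [2 1 2 2 2]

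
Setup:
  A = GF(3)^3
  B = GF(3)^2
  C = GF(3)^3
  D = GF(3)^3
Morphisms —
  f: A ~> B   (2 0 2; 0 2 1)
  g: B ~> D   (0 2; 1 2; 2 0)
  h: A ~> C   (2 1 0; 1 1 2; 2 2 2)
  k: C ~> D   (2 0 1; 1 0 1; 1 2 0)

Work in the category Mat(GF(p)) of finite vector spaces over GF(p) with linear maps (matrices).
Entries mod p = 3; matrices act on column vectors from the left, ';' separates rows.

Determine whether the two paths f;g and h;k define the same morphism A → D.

Path 1 = f;g:
  e0=[1,0,0] f~>[2,0] g~>[0,2,1]
  e1=[0,1,0] f~>[0,2] g~>[1,1,0]
  e2=[0,0,1] f~>[2,1] g~>[2,1,1]
  result₁ = (0 1 2; 2 1 1; 1 0 1)
Path 2 = h;k:
  e0=[1,0,0] h~>[2,1,2] k~>[0,1,1]
  e1=[0,1,0] h~>[1,1,2] k~>[1,0,0]
  e2=[0,0,1] h~>[0,2,2] k~>[2,2,1]
  result₂ = (0 1 2; 1 0 2; 1 0 1)
Equal? NO — does not commute

Answer: DOES NOT COMMUTE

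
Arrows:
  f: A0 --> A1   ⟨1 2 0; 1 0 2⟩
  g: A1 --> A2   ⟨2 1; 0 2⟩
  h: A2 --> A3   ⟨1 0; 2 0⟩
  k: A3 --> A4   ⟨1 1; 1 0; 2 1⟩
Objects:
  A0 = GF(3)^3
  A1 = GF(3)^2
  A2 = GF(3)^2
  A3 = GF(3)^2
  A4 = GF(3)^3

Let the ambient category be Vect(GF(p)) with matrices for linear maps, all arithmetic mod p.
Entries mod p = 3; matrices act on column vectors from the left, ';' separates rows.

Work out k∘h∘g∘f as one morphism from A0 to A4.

Answer: ⟨0 0 0; 0 1 2; 0 1 2⟩

Trace:
  e0=⟨1,0,0⟩ f-->⟨1,1⟩ g-->⟨0,2⟩ h-->⟨0,0⟩ k-->⟨0,0,0⟩
  e1=⟨0,1,0⟩ f-->⟨2,0⟩ g-->⟨1,0⟩ h-->⟨1,2⟩ k-->⟨0,1,1⟩
  e2=⟨0,0,1⟩ f-->⟨0,2⟩ g-->⟨2,1⟩ h-->⟨2,1⟩ k-->⟨0,2,2⟩
composite: ⟨0 0 0; 0 1 2; 0 1 2⟩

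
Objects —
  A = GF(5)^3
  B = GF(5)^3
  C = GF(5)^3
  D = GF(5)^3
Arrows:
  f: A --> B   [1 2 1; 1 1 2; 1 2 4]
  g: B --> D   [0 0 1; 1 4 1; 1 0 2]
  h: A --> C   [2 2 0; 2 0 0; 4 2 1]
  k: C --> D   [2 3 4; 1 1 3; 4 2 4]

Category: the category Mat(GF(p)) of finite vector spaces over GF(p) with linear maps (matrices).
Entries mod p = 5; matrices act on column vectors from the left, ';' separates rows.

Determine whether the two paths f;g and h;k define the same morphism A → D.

Along f;g (path 1):
  e0=(1,0,0) f-->(1,1,1) g-->(1,1,3)
  e1=(0,1,0) f-->(2,1,2) g-->(2,3,1)
  e2=(0,0,1) f-->(1,2,4) g-->(4,3,4)
  ⟦path⟧₁ = [1 2 4; 1 3 3; 3 1 4]
Along h;k (path 2):
  e0=(1,0,0) h-->(2,2,4) k-->(1,1,3)
  e1=(0,1,0) h-->(2,0,2) k-->(2,3,1)
  e2=(0,0,1) h-->(0,0,1) k-->(4,3,4)
  ⟦path⟧₂ = [1 2 4; 1 3 3; 3 1 4]
Equal? equal; square commutes

Answer: COMMUTES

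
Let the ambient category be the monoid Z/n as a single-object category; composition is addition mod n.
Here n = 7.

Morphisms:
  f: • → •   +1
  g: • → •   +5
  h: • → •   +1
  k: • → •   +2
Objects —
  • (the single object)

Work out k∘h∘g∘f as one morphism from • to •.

Answer: +2

Trace:
  0 +1≡1 +5≡6 +1≡0 +2≡2  (mod 7)
⟦path⟧: +2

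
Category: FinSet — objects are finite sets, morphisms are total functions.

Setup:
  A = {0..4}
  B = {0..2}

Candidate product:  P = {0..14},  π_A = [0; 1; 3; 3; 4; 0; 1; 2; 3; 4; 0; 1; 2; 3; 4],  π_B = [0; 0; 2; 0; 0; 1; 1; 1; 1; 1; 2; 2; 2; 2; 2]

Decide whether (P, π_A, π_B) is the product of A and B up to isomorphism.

|A|·|B| = 5·3 = 15;  |P| = 15
Check the pairing map k ↦ (π_A(k), π_B(k)):
  0 -> (0,0)
  1 -> (1,0)
  2 -> (3,2)
  3 -> (3,0)
  4 -> (4,0)
  5 -> (0,1)
  6 -> (1,1)
  7 -> (2,1)
  8 -> (3,1)
  9 -> (4,1)
  10 -> (0,2)
  11 -> (1,2)
  12 -> (2,2)
  13 -> (3,2)  ✗ repeats pair of k=2
  14 -> (4,2)
distinct pairs in image: 14 / 15 needed
  → (3,2) hit at k=2 and k=13

Answer: NOT A VALID PRODUCT — duplicate pair at indices 13,2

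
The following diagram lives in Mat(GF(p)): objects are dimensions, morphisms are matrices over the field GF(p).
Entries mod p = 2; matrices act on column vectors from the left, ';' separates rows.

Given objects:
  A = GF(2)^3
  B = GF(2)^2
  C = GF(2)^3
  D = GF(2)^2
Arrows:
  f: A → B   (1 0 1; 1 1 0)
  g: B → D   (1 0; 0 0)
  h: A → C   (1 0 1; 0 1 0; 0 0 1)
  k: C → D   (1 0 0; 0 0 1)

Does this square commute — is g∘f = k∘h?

Path 1 = f;g:
  e0=[1,0,0] f→[1,1] g→[1,0]
  e1=[0,1,0] f→[0,1] g→[0,0]
  e2=[0,0,1] f→[1,0] g→[1,0]
  composite₁ = (1 0 1; 0 0 0)
Path 2 = h;k:
  e0=[1,0,0] h→[1,0,0] k→[1,0]
  e1=[0,1,0] h→[0,1,0] k→[0,0]
  e2=[0,0,1] h→[1,0,1] k→[1,1]
  composite₂ = (1 0 1; 0 0 1)
Equal? distinct morphisms ✗

Answer: DOES NOT COMMUTE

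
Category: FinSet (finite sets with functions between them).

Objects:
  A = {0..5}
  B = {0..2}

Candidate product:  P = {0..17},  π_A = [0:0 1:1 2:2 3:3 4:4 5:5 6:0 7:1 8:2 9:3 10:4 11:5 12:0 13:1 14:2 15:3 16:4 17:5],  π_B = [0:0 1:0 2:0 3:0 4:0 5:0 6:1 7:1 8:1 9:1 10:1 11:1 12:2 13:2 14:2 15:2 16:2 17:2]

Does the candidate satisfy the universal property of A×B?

Answer: VALID PRODUCT

Trace:
|A|·|B| = 6·3 = 18;  |P| = 18
Check the pairing map k ↦ (π_A(k), π_B(k)):
  0 : (0,0)
  1 : (1,0)
  2 : (2,0)
  3 : (3,0)
  4 : (4,0)
  5 : (5,0)
  6 : (0,1)
  7 : (1,1)
  8 : (2,1)
  9 : (3,1)
  10 : (4,1)
  11 : (5,1)
  12 : (0,2)
  13 : (1,2)
  14 : (2,2)
  15 : (3,2)
  16 : (4,2)
  17 : (5,2)
distinct pairs in image: 18 / 18 needed
  → bijection onto A×B; projections well-typed.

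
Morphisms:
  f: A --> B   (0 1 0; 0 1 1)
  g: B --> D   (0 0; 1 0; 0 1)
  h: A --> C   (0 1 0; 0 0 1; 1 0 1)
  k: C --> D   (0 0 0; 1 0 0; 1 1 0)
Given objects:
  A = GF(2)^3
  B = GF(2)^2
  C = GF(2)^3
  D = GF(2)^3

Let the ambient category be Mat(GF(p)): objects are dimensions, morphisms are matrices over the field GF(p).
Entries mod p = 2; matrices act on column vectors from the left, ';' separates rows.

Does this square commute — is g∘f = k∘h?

Answer: COMMUTES

Work:
1) trace f;g:
  e0=⟨1,0,0⟩ f-->⟨0,0⟩ g-->⟨0,0,0⟩
  e1=⟨0,1,0⟩ f-->⟨1,1⟩ g-->⟨0,1,1⟩
  e2=⟨0,0,1⟩ f-->⟨0,1⟩ g-->⟨0,0,1⟩
  ⟦path⟧₁ = (0 0 0; 0 1 0; 0 1 1)
2) trace h;k:
  e0=⟨1,0,0⟩ h-->⟨0,0,1⟩ k-->⟨0,0,0⟩
  e1=⟨0,1,0⟩ h-->⟨1,0,0⟩ k-->⟨0,1,1⟩
  e2=⟨0,0,1⟩ h-->⟨0,1,1⟩ k-->⟨0,0,1⟩
  ⟦path⟧₂ = (0 0 0; 0 1 0; 0 1 1)
Equal? YES — commutes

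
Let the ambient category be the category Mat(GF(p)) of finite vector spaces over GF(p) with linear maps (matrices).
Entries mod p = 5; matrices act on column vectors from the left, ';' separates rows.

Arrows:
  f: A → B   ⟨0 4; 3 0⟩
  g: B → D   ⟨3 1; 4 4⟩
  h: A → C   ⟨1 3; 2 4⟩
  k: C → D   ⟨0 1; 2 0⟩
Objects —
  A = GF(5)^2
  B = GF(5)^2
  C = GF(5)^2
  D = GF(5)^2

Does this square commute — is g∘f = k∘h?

Answer: DOES NOT COMMUTE

Work:
Path 1 = f;g:
  e0=⟨1,0⟩ f→⟨0,3⟩ g→⟨3,2⟩
  e1=⟨0,1⟩ f→⟨4,0⟩ g→⟨2,1⟩
  result₁ = ⟨3 2; 2 1⟩
Path 2 = h;k:
  e0=⟨1,0⟩ h→⟨1,2⟩ k→⟨2,2⟩
  e1=⟨0,1⟩ h→⟨3,4⟩ k→⟨4,1⟩
  result₂ = ⟨2 4; 2 1⟩
Equal? distinct morphisms ✗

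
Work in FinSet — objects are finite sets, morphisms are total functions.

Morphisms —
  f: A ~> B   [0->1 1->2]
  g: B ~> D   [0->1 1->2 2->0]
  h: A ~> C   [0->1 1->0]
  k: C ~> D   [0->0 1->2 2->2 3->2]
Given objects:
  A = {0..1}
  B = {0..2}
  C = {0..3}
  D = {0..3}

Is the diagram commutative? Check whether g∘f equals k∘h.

Path 1 = f;g:
  0 f~>1 g~>2
  1 f~>2 g~>0
  result₁ = [0->2 1->0]
Path 2 = h;k:
  0 h~>1 k~>2
  1 h~>0 k~>0
  result₂ = [0->2 1->0]
Equal? equal; square commutes

Answer: COMMUTES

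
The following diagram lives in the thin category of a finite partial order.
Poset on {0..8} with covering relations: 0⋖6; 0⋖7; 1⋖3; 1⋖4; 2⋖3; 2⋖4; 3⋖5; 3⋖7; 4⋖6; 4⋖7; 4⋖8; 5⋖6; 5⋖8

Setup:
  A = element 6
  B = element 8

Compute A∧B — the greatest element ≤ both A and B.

Common predecessors of 6,8: {1,2,3,4,5}
  maximal lower bounds 4 and 5 are incomparable: neither 4≤5 nor 5≤4
→ no greatest lower bound exists

Answer: NO MEET EXISTS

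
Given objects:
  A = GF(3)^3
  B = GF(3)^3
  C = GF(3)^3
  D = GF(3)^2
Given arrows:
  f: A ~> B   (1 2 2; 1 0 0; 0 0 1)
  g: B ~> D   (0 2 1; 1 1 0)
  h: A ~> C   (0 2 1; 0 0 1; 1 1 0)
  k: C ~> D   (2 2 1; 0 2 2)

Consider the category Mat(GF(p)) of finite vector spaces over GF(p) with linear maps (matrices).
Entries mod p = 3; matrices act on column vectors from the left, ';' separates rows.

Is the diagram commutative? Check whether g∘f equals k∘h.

Along f;g (path 1):
  e0=⟨1,0,0⟩ f~>⟨1,1,0⟩ g~>⟨2,2⟩
  e1=⟨0,1,0⟩ f~>⟨2,0,0⟩ g~>⟨0,2⟩
  e2=⟨0,0,1⟩ f~>⟨2,0,1⟩ g~>⟨1,2⟩
  result₁ = (2 0 1; 2 2 2)
Along h;k (path 2):
  e0=⟨1,0,0⟩ h~>⟨0,0,1⟩ k~>⟨1,2⟩
  e1=⟨0,1,0⟩ h~>⟨2,0,1⟩ k~>⟨2,2⟩
  e2=⟨0,0,1⟩ h~>⟨1,1,0⟩ k~>⟨1,2⟩
  result₂ = (1 2 1; 2 2 2)
Equal? distinct morphisms ✗

Answer: DOES NOT COMMUTE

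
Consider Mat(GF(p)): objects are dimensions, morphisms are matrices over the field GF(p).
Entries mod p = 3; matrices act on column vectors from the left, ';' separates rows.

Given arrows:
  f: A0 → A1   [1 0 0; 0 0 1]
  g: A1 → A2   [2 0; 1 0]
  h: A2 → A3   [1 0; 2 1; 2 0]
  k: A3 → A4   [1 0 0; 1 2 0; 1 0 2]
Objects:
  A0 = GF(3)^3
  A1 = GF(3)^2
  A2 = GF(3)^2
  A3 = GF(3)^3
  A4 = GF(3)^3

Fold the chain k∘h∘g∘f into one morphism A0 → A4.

Answer: [2 0 0; 0 0 0; 1 0 0]

Trace:
  e0=⟨1,0,0⟩ f→⟨1,0⟩ g→⟨2,1⟩ h→⟨2,2,1⟩ k→⟨2,0,1⟩
  e1=⟨0,1,0⟩ f→⟨0,0⟩ g→⟨0,0⟩ h→⟨0,0,0⟩ k→⟨0,0,0⟩
  e2=⟨0,0,1⟩ f→⟨0,1⟩ g→⟨0,0⟩ h→⟨0,0,0⟩ k→⟨0,0,0⟩
composite: [2 0 0; 0 0 0; 1 0 0]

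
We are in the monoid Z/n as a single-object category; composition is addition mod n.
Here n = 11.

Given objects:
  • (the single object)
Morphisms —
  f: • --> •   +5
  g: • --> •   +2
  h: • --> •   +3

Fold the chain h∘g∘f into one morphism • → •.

  0 +5≡5 +2≡7 +3≡10  (mod 11)
composite: +10

Answer: +10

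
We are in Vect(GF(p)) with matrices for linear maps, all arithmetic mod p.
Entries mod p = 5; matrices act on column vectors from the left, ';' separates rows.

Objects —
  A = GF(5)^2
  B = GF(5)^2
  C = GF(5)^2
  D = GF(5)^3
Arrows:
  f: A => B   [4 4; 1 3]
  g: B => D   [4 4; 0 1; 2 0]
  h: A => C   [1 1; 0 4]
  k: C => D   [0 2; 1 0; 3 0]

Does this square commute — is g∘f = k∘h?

Path 1 = f;g:
  e0=⟨1,0⟩ f=>⟨4,1⟩ g=>⟨0,1,3⟩
  e1=⟨0,1⟩ f=>⟨4,3⟩ g=>⟨3,3,3⟩
  ⟦path⟧₁ = [0 3; 1 3; 3 3]
Path 2 = h;k:
  e0=⟨1,0⟩ h=>⟨1,0⟩ k=>⟨0,1,3⟩
  e1=⟨0,1⟩ h=>⟨1,4⟩ k=>⟨3,1,3⟩
  ⟦path⟧₂ = [0 3; 1 1; 3 3]
Equal? differ; not commutative

Answer: DOES NOT COMMUTE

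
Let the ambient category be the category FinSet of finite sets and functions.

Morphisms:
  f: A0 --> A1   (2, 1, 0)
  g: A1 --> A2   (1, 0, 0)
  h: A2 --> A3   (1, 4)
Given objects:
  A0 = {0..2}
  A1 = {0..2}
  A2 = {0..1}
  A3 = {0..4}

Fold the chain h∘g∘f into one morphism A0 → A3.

  0 f-->2 g-->0 h-->1
  1 f-->1 g-->0 h-->1
  2 f-->0 g-->1 h-->4
result: (1, 1, 4)

Answer: (1, 1, 4)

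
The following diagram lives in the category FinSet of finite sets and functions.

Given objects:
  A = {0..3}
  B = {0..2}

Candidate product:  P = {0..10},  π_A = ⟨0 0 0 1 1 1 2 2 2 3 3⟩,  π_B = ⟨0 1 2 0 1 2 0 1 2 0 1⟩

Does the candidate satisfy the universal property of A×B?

|A|·|B| = 4·3 = 12;  |P| = 11
  → cardinalities differ; no bijection possible.

Answer: NOT A VALID PRODUCT — |P|=11 ≠ |A|·|B|=12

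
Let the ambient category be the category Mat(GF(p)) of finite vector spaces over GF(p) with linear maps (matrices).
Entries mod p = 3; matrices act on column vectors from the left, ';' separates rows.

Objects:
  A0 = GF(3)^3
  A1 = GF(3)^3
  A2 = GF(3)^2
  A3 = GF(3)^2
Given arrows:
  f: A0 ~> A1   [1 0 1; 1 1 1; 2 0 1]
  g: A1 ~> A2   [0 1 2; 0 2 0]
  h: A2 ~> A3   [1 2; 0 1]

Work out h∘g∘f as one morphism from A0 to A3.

  e0=⟨1,0,0⟩ f~>⟨1,1,2⟩ g~>⟨2,2⟩ h~>⟨0,2⟩
  e1=⟨0,1,0⟩ f~>⟨0,1,0⟩ g~>⟨1,2⟩ h~>⟨2,2⟩
  e2=⟨0,0,1⟩ f~>⟨1,1,1⟩ g~>⟨0,2⟩ h~>⟨1,2⟩
composite: [0 2 1; 2 2 2]

Answer: [0 2 1; 2 2 2]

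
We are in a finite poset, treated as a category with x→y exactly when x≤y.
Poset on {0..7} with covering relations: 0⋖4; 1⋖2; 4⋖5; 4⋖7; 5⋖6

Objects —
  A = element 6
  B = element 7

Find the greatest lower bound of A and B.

Answer: A∧B = 4

Trace:
{x : x<=A ∧ x<=B} = {0,4}  (A=6, B=7)
  0 <= 4
  4 <= 4
glb = 4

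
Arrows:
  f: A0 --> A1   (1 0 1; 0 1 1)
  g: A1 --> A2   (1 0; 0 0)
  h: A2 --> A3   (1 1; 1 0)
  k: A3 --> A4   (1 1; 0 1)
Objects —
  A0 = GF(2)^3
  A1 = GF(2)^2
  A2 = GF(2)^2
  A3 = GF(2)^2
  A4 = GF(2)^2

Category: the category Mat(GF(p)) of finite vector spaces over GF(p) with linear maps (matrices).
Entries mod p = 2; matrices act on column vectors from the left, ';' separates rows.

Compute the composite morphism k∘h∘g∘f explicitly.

Answer: (0 0 0; 1 0 1)

Trace:
  e0=(1,0,0) f-->(1,0) g-->(1,0) h-->(1,1) k-->(0,1)
  e1=(0,1,0) f-->(0,1) g-->(0,0) h-->(0,0) k-->(0,0)
  e2=(0,0,1) f-->(1,1) g-->(1,0) h-->(1,1) k-->(0,1)
composite: (0 0 0; 1 0 1)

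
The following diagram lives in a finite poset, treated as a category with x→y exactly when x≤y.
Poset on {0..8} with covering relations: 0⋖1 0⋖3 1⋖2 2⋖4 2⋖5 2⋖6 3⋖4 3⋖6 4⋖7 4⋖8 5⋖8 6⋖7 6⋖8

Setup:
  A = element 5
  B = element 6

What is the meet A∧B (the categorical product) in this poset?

{x : x⊑A ∧ x⊑B} = {0,1,2}  (A=5, B=6)
  0 ⊑ 2
  1 ⊑ 2
  2 ⊑ 2
glb = 2

Answer: A∧B = 2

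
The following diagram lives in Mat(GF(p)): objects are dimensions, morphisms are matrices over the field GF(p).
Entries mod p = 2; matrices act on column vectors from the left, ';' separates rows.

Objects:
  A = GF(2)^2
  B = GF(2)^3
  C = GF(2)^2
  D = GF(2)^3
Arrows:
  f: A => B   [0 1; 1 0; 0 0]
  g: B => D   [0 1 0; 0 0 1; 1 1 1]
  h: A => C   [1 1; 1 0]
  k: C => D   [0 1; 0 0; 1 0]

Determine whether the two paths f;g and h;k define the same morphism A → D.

Path 1 = f;g:
  e0=⟨1,0⟩ f=>⟨0,1,0⟩ g=>⟨1,0,1⟩
  e1=⟨0,1⟩ f=>⟨1,0,0⟩ g=>⟨0,0,1⟩
  ⟦path⟧₁ = [1 0; 0 0; 1 1]
Path 2 = h;k:
  e0=⟨1,0⟩ h=>⟨1,1⟩ k=>⟨1,0,1⟩
  e1=⟨0,1⟩ h=>⟨1,0⟩ k=>⟨0,0,1⟩
  ⟦path⟧₂ = [1 0; 0 0; 1 1]
Equal? same morphism ✓

Answer: COMMUTES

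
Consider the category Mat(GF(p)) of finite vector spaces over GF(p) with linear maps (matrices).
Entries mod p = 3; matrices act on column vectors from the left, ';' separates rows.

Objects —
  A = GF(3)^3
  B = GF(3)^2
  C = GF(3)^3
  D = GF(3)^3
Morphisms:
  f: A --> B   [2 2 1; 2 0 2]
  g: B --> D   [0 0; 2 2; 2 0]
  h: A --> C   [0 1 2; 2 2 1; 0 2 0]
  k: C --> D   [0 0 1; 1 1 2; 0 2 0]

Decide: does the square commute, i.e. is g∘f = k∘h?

1) trace f;g:
  e0=[1,0,0] f-->[2,2] g-->[0,2,1]
  e1=[0,1,0] f-->[2,0] g-->[0,1,1]
  e2=[0,0,1] f-->[1,2] g-->[0,0,2]
  ⟦path⟧₁ = [0 0 0; 2 1 0; 1 1 2]
2) trace h;k:
  e0=[1,0,0] h-->[0,2,0] k-->[0,2,1]
  e1=[0,1,0] h-->[1,2,2] k-->[2,1,1]
  e2=[0,0,1] h-->[2,1,0] k-->[0,0,2]
  ⟦path⟧₂ = [0 2 0; 2 1 0; 1 1 2]
Equal? differ; not commutative

Answer: DOES NOT COMMUTE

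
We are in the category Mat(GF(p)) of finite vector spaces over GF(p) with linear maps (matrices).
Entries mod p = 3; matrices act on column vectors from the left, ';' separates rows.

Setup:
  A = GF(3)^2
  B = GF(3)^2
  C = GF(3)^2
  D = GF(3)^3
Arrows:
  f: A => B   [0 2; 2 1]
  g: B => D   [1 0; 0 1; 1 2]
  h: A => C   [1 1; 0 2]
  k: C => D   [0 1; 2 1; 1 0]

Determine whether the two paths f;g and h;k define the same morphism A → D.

Answer: COMMUTES

Derivation:
Path 1 = f;g:
  e0=[1,0] f=>[0,2] g=>[0,2,1]
  e1=[0,1] f=>[2,1] g=>[2,1,1]
  result₁ = [0 2; 2 1; 1 1]
Path 2 = h;k:
  e0=[1,0] h=>[1,0] k=>[0,2,1]
  e1=[0,1] h=>[1,2] k=>[2,1,1]
  result₂ = [0 2; 2 1; 1 1]
Equal? same morphism ✓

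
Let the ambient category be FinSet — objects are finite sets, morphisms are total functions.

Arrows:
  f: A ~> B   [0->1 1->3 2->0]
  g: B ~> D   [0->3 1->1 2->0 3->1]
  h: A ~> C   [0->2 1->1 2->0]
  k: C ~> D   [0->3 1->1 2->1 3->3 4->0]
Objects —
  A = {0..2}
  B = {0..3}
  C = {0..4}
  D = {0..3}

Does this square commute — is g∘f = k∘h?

Along f;g (path 1):
  0 f~>1 g~>1
  1 f~>3 g~>1
  2 f~>0 g~>3
  composite₁ = [0->1 1->1 2->3]
Along h;k (path 2):
  0 h~>2 k~>1
  1 h~>1 k~>1
  2 h~>0 k~>3
  composite₂ = [0->1 1->1 2->3]
Equal? same morphism ✓

Answer: COMMUTES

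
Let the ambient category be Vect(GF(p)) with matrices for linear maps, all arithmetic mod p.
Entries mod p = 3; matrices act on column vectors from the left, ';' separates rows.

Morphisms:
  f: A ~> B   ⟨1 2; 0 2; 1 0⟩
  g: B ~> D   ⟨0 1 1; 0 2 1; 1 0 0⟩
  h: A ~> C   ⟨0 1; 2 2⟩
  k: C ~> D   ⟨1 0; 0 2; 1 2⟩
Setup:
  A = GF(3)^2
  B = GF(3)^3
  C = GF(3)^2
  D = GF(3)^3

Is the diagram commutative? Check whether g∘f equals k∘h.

Answer: DOES NOT COMMUTE

Derivation:
Path 1 = f;g:
  e0=⟨1,0⟩ f~>⟨1,0,1⟩ g~>⟨1,1,1⟩
  e1=⟨0,1⟩ f~>⟨2,2,0⟩ g~>⟨2,1,2⟩
  result₁ = ⟨1 2; 1 1; 1 2⟩
Path 2 = h;k:
  e0=⟨1,0⟩ h~>⟨0,2⟩ k~>⟨0,1,1⟩
  e1=⟨0,1⟩ h~>⟨1,2⟩ k~>⟨1,1,2⟩
  result₂ = ⟨0 1; 1 1; 1 2⟩
Equal? NO — does not commute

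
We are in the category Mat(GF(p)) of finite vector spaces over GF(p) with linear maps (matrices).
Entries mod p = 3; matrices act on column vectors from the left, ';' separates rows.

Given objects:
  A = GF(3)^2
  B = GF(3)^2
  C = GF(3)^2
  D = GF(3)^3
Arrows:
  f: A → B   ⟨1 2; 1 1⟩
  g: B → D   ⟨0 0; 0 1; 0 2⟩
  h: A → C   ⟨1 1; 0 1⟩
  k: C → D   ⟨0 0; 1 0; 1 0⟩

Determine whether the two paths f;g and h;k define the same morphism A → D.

1) trace f;g:
  e0=[1,0] f→[1,1] g→[0,1,2]
  e1=[0,1] f→[2,1] g→[0,1,2]
  ⟦path⟧₁ = ⟨0 0; 1 1; 2 2⟩
2) trace h;k:
  e0=[1,0] h→[1,0] k→[0,1,1]
  e1=[0,1] h→[1,1] k→[0,1,1]
  ⟦path⟧₂ = ⟨0 0; 1 1; 1 1⟩
Equal? NO — does not commute

Answer: DOES NOT COMMUTE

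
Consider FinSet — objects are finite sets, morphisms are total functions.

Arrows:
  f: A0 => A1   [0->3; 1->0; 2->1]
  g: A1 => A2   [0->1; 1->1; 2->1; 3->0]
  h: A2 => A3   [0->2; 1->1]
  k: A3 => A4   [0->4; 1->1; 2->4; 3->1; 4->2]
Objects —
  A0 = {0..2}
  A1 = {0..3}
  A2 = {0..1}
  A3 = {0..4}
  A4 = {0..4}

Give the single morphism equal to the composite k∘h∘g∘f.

Answer: [0->4; 1->1; 2->1]

Derivation:
  0 f=>3 g=>0 h=>2 k=>4
  1 f=>0 g=>1 h=>1 k=>1
  2 f=>1 g=>1 h=>1 k=>1
⟦path⟧: [0->4; 1->1; 2->1]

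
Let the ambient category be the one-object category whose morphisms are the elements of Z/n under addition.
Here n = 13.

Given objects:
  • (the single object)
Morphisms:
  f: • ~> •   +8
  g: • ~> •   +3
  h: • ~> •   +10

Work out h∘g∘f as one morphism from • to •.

  0 +8≡8 +3≡11 +10≡8  (mod 13)
composite: +8

Answer: +8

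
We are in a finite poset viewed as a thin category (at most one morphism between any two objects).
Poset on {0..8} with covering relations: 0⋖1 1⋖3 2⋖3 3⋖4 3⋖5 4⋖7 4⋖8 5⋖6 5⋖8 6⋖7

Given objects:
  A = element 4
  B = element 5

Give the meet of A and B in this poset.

{x : x≤A ∧ x≤B} = {0,1,2,3}  (A=4, B=5)
  0 ≤ 3
  1 ≤ 3
  2 ≤ 3
  3 ≤ 3
glb = 3

Answer: A∧B = 3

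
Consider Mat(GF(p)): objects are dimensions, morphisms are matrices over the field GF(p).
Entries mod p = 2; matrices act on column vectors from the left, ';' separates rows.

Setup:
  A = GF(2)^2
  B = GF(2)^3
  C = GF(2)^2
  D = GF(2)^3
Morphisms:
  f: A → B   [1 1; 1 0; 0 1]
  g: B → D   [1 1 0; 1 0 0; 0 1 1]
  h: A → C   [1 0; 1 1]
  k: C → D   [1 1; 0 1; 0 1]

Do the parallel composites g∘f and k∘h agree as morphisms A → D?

Path 1 = f;g:
  e0=[1,0] f→[1,1,0] g→[0,1,1]
  e1=[0,1] f→[1,0,1] g→[1,1,1]
  composite₁ = [0 1; 1 1; 1 1]
Path 2 = h;k:
  e0=[1,0] h→[1,1] k→[0,1,1]
  e1=[0,1] h→[0,1] k→[1,1,1]
  composite₂ = [0 1; 1 1; 1 1]
Equal? equal; square commutes

Answer: COMMUTES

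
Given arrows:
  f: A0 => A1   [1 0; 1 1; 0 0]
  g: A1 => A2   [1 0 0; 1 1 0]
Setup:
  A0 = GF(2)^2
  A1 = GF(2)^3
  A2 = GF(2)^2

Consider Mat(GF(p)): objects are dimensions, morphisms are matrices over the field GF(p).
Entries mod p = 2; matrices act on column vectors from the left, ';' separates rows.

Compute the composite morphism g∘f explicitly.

Answer: [1 0; 0 1]

Work:
  e0=⟨1,0⟩ f=>⟨1,1,0⟩ g=>⟨1,0⟩
  e1=⟨0,1⟩ f=>⟨0,1,0⟩ g=>⟨0,1⟩
composite: [1 0; 0 1]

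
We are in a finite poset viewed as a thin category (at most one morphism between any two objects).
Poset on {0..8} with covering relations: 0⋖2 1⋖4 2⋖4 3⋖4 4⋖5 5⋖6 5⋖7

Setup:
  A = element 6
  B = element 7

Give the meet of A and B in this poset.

Lower bounds of A=6 and B=7: {0,1,2,3,4,5}
  0 ≤ 5
  1 ≤ 5
  2 ≤ 5
  3 ≤ 5
  4 ≤ 5
  5 ≤ 5
glb = 5

Answer: A∧B = 5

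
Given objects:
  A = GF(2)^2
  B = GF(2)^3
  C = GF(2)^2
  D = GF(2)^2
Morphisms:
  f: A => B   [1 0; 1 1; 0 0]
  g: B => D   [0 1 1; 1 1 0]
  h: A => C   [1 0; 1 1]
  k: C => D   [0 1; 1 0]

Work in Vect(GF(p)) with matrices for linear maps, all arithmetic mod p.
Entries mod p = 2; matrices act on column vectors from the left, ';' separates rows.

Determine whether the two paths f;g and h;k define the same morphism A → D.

Answer: DOES NOT COMMUTE

Derivation:
1) trace f;g:
  e0=[1,0] f=>[1,1,0] g=>[1,0]
  e1=[0,1] f=>[0,1,0] g=>[1,1]
  composite₁ = [1 1; 0 1]
2) trace h;k:
  e0=[1,0] h=>[1,1] k=>[1,1]
  e1=[0,1] h=>[0,1] k=>[1,0]
  composite₂ = [1 1; 1 0]
Equal? differ; not commutative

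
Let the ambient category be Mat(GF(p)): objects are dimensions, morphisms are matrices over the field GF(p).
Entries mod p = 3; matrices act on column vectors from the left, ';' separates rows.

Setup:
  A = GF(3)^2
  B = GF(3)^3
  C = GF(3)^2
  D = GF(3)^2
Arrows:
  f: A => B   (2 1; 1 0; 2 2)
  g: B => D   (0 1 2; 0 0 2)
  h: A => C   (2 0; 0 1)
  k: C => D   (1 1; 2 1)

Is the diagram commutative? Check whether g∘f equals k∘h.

Path 1 = f;g:
  e0=[1,0] f=>[2,1,2] g=>[2,1]
  e1=[0,1] f=>[1,0,2] g=>[1,1]
  result₁ = (2 1; 1 1)
Path 2 = h;k:
  e0=[1,0] h=>[2,0] k=>[2,1]
  e1=[0,1] h=>[0,1] k=>[1,1]
  result₂ = (2 1; 1 1)
Equal? equal; square commutes

Answer: COMMUTES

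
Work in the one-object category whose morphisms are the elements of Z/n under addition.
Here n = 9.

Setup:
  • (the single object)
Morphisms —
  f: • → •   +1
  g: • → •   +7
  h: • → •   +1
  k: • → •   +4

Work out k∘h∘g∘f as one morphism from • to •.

  0 +1≡1 +7≡8 +1≡0 +4≡4  (mod 9)
⟦path⟧: +4

Answer: +4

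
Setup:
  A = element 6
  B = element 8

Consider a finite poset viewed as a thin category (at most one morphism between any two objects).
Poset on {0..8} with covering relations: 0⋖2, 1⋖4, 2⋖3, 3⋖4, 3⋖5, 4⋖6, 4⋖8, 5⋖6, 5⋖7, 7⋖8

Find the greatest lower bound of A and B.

Lower bounds of A=6 and B=8: {0,1,2,3,4,5}
  maximal lower bounds 4 and 5 are incomparable: neither 4⊑5 nor 5⊑4
→ no greatest lower bound exists

Answer: NO MEET EXISTS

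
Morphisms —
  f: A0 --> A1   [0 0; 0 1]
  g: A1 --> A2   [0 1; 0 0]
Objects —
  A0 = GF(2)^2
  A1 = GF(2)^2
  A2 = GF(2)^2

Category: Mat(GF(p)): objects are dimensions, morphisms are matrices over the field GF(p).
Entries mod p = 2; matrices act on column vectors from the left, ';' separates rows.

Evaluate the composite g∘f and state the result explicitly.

  e0=(1,0) f-->(0,0) g-->(0,0)
  e1=(0,1) f-->(0,1) g-->(1,0)
composite: [0 1; 0 0]

Answer: [0 1; 0 0]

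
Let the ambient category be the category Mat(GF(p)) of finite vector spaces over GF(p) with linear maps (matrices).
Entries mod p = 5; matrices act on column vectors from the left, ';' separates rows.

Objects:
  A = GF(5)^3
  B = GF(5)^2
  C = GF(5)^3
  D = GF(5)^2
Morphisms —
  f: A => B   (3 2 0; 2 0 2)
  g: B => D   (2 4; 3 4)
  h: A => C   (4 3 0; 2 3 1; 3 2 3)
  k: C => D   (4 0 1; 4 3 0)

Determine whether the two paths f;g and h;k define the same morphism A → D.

Answer: COMMUTES

Derivation:
Along f;g (path 1):
  e0=(1,0,0) f=>(3,2) g=>(4,2)
  e1=(0,1,0) f=>(2,0) g=>(4,1)
  e2=(0,0,1) f=>(0,2) g=>(3,3)
  result₁ = (4 4 3; 2 1 3)
Along h;k (path 2):
  e0=(1,0,0) h=>(4,2,3) k=>(4,2)
  e1=(0,1,0) h=>(3,3,2) k=>(4,1)
  e2=(0,0,1) h=>(0,1,3) k=>(3,3)
  result₂ = (4 4 3; 2 1 3)
Equal? same morphism ✓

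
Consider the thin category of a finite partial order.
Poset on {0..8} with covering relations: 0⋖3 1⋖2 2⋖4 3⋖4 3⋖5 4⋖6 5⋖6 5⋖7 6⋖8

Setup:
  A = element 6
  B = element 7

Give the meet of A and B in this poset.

Answer: A∧B = 5

Work:
Lower bounds of A=6 and B=7: {0,3,5}
  0 ⊑ 5
  3 ⊑ 5
  5 ⊑ 5
glb = 5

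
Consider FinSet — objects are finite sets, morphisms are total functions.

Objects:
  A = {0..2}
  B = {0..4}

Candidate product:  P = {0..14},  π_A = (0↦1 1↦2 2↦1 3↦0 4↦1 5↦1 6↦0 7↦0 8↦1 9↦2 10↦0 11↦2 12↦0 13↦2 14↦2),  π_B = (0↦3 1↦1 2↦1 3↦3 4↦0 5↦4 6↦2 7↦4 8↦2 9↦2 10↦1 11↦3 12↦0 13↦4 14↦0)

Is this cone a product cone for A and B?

Answer: VALID PRODUCT

Derivation:
|A|·|B| = 3·5 = 15;  |P| = 15
Check the pairing map k ↦ (π_A(k), π_B(k)):
  0 ↦ (1,3)
  1 ↦ (2,1)
  2 ↦ (1,1)
  3 ↦ (0,3)
  4 ↦ (1,0)
  5 ↦ (1,4)
  6 ↦ (0,2)
  7 ↦ (0,4)
  8 ↦ (1,2)
  9 ↦ (2,2)
  10 ↦ (0,1)
  11 ↦ (2,3)
  12 ↦ (0,0)
  13 ↦ (2,4)
  14 ↦ (2,0)
distinct pairs in image: 15 / 15 needed
  → bijection onto A×B; projections well-typed.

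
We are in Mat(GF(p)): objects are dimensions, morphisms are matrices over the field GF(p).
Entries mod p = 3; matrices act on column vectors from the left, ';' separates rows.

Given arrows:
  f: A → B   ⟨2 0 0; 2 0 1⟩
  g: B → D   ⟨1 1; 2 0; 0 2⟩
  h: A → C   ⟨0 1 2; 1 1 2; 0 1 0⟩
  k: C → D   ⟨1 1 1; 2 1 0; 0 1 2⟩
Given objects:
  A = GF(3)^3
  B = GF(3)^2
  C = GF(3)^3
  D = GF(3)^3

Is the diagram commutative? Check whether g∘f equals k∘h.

Answer: COMMUTES

Work:
Along f;g (path 1):
  e0=(1,0,0) f→(2,2) g→(1,1,1)
  e1=(0,1,0) f→(0,0) g→(0,0,0)
  e2=(0,0,1) f→(0,1) g→(1,0,2)
  ⟦path⟧₁ = ⟨1 0 1; 1 0 0; 1 0 2⟩
Along h;k (path 2):
  e0=(1,0,0) h→(0,1,0) k→(1,1,1)
  e1=(0,1,0) h→(1,1,1) k→(0,0,0)
  e2=(0,0,1) h→(2,2,0) k→(1,0,2)
  ⟦path⟧₂ = ⟨1 0 1; 1 0 0; 1 0 2⟩
Equal? same morphism ✓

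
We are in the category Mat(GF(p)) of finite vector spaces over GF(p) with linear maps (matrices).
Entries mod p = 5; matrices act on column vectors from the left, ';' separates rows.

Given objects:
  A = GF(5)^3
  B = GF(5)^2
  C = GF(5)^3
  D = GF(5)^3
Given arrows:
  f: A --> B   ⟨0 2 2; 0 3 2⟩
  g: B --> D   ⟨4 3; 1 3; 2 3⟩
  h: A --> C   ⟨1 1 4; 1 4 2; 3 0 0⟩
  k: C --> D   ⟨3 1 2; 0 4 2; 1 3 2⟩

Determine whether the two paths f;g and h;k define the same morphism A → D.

Answer: COMMUTES

Derivation:
1) trace f;g:
  e0=[1,0,0] f-->[0,0] g-->[0,0,0]
  e1=[0,1,0] f-->[2,3] g-->[2,1,3]
  e2=[0,0,1] f-->[2,2] g-->[4,3,0]
  result₁ = ⟨0 2 4; 0 1 3; 0 3 0⟩
2) trace h;k:
  e0=[1,0,0] h-->[1,1,3] k-->[0,0,0]
  e1=[0,1,0] h-->[1,4,0] k-->[2,1,3]
  e2=[0,0,1] h-->[4,2,0] k-->[4,3,0]
  result₂ = ⟨0 2 4; 0 1 3; 0 3 0⟩
Equal? YES — commutes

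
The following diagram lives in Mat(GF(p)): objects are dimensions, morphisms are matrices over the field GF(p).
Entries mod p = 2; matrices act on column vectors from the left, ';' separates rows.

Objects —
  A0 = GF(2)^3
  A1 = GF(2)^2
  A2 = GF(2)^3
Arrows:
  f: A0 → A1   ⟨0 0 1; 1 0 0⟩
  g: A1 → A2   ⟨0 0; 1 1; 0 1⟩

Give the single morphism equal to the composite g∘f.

Answer: ⟨0 0 0; 1 0 1; 1 0 0⟩

Work:
  e0=[1,0,0] f→[0,1] g→[0,1,1]
  e1=[0,1,0] f→[0,0] g→[0,0,0]
  e2=[0,0,1] f→[1,0] g→[0,1,0]
composite: ⟨0 0 0; 1 0 1; 1 0 0⟩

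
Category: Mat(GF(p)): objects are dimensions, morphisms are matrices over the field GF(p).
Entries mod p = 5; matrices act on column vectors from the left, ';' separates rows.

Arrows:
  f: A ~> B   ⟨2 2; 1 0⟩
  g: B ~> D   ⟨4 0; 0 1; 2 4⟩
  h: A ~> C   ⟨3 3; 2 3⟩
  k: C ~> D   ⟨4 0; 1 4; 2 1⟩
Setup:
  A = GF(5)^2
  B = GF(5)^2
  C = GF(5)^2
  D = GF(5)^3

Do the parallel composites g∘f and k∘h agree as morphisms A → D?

Path 1 = f;g:
  e0=(1,0) f~>(2,1) g~>(3,1,3)
  e1=(0,1) f~>(2,0) g~>(3,0,4)
  result₁ = ⟨3 3; 1 0; 3 4⟩
Path 2 = h;k:
  e0=(1,0) h~>(3,2) k~>(2,1,3)
  e1=(0,1) h~>(3,3) k~>(2,0,4)
  result₂ = ⟨2 2; 1 0; 3 4⟩
Equal? NO — does not commute

Answer: DOES NOT COMMUTE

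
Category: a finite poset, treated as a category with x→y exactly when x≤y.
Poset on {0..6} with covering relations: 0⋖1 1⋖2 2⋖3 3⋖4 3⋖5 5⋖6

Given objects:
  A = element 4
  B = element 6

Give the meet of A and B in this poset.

Lower bounds of A=4 and B=6: {0,1,2,3}
  0 <= 3
  1 <= 3
  2 <= 3
  3 <= 3
glb = 3

Answer: A∧B = 3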